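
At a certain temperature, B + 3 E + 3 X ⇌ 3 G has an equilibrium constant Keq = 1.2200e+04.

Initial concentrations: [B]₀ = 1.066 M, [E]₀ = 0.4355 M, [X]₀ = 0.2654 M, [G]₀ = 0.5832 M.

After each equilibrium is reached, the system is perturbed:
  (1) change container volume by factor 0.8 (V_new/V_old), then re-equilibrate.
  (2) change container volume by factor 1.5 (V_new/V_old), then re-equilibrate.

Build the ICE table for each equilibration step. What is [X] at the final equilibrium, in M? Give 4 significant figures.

Q₀ = 120.5 vs Keq = 1.2200e+04 ⇒ Q<K, forward
Step 1:
                    B           E           X           G
  Initial       1.066      0.4355      0.2654      0.5832
  Change     -0.05095     -0.1528     -0.1528      0.1528
  Equil         1.015      0.2827      0.1126       0.736
  solve Keq expr → x = 0.05095; check Q = 1.2200e+04
Then change container volume by factor 0.8 (V_new/V_old).
Step 2:
                    B           E           X           G
  Initial       1.269      0.3533      0.1407      0.9201
  Change     -0.00832    -0.02496    -0.02496     0.02496
  Equil          1.26      0.3284      0.1157       0.945
  solve Keq expr → x = 0.00832; check Q = 1.2200e+04
Then change container volume by factor 1.5 (V_new/V_old).
Step 3:
                    B           E           X           G
  Initial      0.8403      0.2189     0.07716        0.63
  Change      0.01069     0.03206     0.03206    -0.03206
  Equil         0.851       0.251      0.1092       0.598
  solve Keq expr → x = -0.01069; check Q = 1.2200e+04

[X]_eq = 0.1092 M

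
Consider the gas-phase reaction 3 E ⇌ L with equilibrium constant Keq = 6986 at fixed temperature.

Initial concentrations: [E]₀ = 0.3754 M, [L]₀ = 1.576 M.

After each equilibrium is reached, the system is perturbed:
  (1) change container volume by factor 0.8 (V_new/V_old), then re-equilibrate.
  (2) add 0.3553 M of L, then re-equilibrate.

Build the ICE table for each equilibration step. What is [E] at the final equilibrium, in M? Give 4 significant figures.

[E]_eq = 0.0706 M

Q₀ = 29.79 vs Keq = 6986 ⇒ Q<K, forward
Step 1:
                    E           L
  init         0.3754       1.576
  Δ           -0.3132      0.1044
  eq          0.06219        1.68
  solve Keq expr → x = 0.1044; check Q = 6986
Then change container volume by factor 0.8 (V_new/V_old).
Step 2:
                    E           L
  init        0.07774       2.101
  Δ          -0.01071    0.003569
  eq          0.06703       2.104
  solve Keq expr → x = 0.003569; check Q = 6986
Then add 0.3553 M of L.
Step 3:
                    E           L
  init        0.06703       2.459
  Δ          0.003567   -0.001189
  eq           0.0706       2.458
  solve Keq expr → x = -0.001189; check Q = 6986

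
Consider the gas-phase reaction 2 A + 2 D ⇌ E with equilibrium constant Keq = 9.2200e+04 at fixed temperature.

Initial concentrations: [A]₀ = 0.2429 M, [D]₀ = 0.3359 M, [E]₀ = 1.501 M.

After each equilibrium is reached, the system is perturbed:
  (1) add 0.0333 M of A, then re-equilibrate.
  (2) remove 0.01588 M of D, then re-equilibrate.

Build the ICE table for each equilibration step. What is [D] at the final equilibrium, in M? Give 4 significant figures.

[D]_eq = 0.09022 M

Q₀ = 225.5 vs Keq = 9.2200e+04 ⇒ Q<K, forward
Step 1:
                    A           D           E
  init         0.2429      0.3359       1.501
  Δ           -0.2098     -0.2098      0.1049
  eq           0.0331      0.1261       1.606
  solve Keq expr → x = 0.1049; check Q = 9.2200e+04
Then add 0.0333 M of A.
Step 2:
                    A           D           E
  init         0.0664      0.1261       1.606
  Δ          -0.02497    -0.02497     0.01248
  eq          0.04143      0.1011       1.618
  solve Keq expr → x = 0.01248; check Q = 9.2200e+04
Then remove 0.01588 M of D.
Step 3:
                    A           D           E
  init        0.04143     0.08525       1.618
  Δ          0.004973    0.004973   -0.002486
  eq           0.0464     0.09022       1.616
  solve Keq expr → x = -0.002486; check Q = 9.2200e+04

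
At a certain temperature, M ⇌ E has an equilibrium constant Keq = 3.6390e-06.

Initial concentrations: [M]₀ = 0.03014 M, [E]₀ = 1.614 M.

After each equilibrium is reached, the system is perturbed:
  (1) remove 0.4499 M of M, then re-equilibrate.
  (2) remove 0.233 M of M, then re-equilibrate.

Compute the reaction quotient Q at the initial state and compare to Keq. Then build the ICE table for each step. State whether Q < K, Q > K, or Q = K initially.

Q₀ = 53.55; Q > K (proceeds reverse)

Q₀ = 53.55 vs Keq = 3.6390e-06 ⇒ Q>K, reverse
Step 1:
                  M         E
  I         0.03014     1.614
  C           1.614    -1.614
  E           1.644 5.9830e-06
  solve Keq expr → x = -1.614; check Q = 3.6390e-06
Then remove 0.4499 M of M.
Step 2:
                  M         E
  I           1.194 5.9830e-06
  C       1.6372e-06 -1.6372e-06
  E           1.194 4.3458e-06
  solve Keq expr → x = -1.6372e-06; check Q = 3.6390e-06
Then remove 0.233 M of M.
Step 3:
                  M         E
  I          0.9612 4.3458e-06
  C       8.4788e-07 -8.4788e-07
  E          0.9612 3.4979e-06
  solve Keq expr → x = -8.4788e-07; check Q = 3.6390e-06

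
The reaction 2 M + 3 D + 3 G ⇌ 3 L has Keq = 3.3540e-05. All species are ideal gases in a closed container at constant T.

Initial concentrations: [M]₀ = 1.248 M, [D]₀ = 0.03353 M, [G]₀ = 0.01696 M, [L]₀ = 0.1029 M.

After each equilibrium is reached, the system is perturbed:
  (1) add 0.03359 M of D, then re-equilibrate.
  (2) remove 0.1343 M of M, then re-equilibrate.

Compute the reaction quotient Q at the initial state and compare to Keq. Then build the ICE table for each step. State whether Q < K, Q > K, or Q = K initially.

Q₀ = 3.8040e+06 vs Keq = 3.3540e-05 ⇒ Q>K, reverse
Step 1:
                  M         D         G         L
  init        1.248   0.03353   0.01696    0.1029
  Δ         0.06818    0.1023    0.1023   -0.1023
  eq          1.316    0.1358    0.1192 6.2715e-04
  solve Keq expr → x = -0.03409; check Q = 3.3540e-05
Then add 0.03359 M of D.
Step 2:
                  M         D         G         L
  init        1.316    0.1694    0.1192 6.2715e-04
  Δ       -1.0224e-04 -1.5337e-04 -1.5337e-04 1.5337e-04
  eq          1.316    0.1692    0.1191 7.8051e-04
  solve Keq expr → x = 5.1122e-05; check Q = 3.3540e-05
Then remove 0.1343 M of M.
Step 3:
                  M         D         G         L
  init        1.182    0.1692    0.1191 7.8051e-04
  Δ       3.5650e-05 5.3475e-05 5.3475e-05 -5.3475e-05
  eq          1.182    0.1693    0.1191 7.2704e-04
  solve Keq expr → x = -1.7825e-05; check Q = 3.3540e-05

Q₀ = 3.8040e+06; Q > K (proceeds reverse)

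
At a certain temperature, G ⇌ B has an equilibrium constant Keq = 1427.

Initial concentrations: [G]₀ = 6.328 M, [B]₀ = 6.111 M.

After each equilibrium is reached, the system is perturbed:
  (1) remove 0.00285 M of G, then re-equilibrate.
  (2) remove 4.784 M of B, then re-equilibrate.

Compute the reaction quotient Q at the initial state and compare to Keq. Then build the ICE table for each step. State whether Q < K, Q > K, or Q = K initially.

Q₀ = 0.9657 vs Keq = 1427 ⇒ Q<K, forward
Step 1:
                    G           B
  Initial       6.328       6.111
  Change       -6.319       6.319
  Equil      0.008711       12.43
  solve Keq expr → x = 6.319; check Q = 1427
Then remove 0.00285 M of G.
Step 2:
                    G           B
  Initial    0.005861       12.43
  Change     0.002848   -0.002848
  Equil      0.008709       12.43
  solve Keq expr → x = -0.002848; check Q = 1427
Then remove 4.784 M of B.
Step 3:
                    G           B
  Initial    0.008709       7.643
  Change     -0.00335     0.00335
  Equil      0.005359       7.647
  solve Keq expr → x = 0.00335; check Q = 1427

Q₀ = 0.9657; Q < K (proceeds forward)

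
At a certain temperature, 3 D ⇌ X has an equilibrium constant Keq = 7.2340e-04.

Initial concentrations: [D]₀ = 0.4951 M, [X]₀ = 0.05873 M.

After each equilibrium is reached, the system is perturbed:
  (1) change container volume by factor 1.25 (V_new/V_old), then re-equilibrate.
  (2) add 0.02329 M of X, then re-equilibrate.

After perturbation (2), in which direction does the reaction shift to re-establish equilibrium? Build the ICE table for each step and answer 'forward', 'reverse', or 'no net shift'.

Q₀ = 0.4839 vs Keq = 7.2340e-04 ⇒ Q>K, reverse
Step 1:
                    D           X
  init         0.4951     0.05873
  Δ            0.1755    -0.05851
  eq           0.6706  2.1819e-04
  solve Keq expr → x = -0.05851; check Q = 7.2340e-04
Then change container volume by factor 1.25 (V_new/V_old).
Step 2:
                    D           X
  init         0.5365  1.7455e-04
  Δ        1.8816e-04 -6.2722e-05
  eq           0.5367  1.1183e-04
  solve Keq expr → x = -6.2722e-05; check Q = 7.2340e-04
Then add 0.02329 M of X.
Step 3:
                    D           X
  init         0.5367      0.0234
  Δ           0.06972    -0.02324
  eq           0.6064  1.6132e-04
  solve Keq expr → x = -0.02324; check Q = 7.2340e-04

Direction: reverse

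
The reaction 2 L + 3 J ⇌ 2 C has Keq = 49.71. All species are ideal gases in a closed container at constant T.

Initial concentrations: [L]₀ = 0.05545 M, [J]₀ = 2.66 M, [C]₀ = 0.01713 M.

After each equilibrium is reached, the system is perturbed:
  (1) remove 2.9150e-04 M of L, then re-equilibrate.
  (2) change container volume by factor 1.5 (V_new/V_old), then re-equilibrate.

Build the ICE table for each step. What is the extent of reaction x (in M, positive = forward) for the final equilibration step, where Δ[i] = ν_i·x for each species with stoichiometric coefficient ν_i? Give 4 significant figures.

x = -6.2556e-04 M

Q₀ = 0.005071 vs Keq = 49.71 ⇒ Q<K, forward
Step 1:
                   L          J          C
  init       0.05545       2.66    0.01713
  Δ         -0.05305   -0.07957    0.05305
  eq        0.002401       2.58    0.07018
  solve Keq expr → x = 0.02652; check Q = 49.71
Then remove 2.9150e-04 M of L.
Step 2:
                   L          J          C
  init       0.00211       2.58    0.07018
  Δ       2.8129e-04 4.2193e-04 -2.8129e-04
  eq        0.002391      2.581     0.0699
  solve Keq expr → x = -1.4064e-04; check Q = 49.71
Then change container volume by factor 1.5 (V_new/V_old).
Step 3:
                   L          J          C
  init      0.001594      1.721     0.0466
  Δ         0.001251   0.001877  -0.001251
  eq        0.002845      1.722    0.04535
  solve Keq expr → x = -6.2556e-04; check Q = 49.71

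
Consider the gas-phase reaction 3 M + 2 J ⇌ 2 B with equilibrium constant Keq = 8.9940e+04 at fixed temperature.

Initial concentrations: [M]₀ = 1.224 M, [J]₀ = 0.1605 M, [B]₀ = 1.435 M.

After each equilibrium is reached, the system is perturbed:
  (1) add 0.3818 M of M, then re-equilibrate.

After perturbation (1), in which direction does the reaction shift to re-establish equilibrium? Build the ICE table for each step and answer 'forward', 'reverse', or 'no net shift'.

Direction: forward

Q₀ = 43.59 vs Keq = 8.9940e+04 ⇒ Q<K, forward
Step 1:
                   M          J          B
  Initial      1.224     0.1605      1.435
  Change     -0.2327    -0.1551     0.1551
  Equil       0.9913   0.005372       1.59
  solve Keq expr → x = 0.07756; check Q = 8.9940e+04
Then add 0.3818 M of M.
Step 2:
                   M          J          B
  Initial      1.373   0.005372       1.59
  Change   -0.003092  -0.002061   0.002061
  Equil         1.37   0.003311      1.592
  solve Keq expr → x = 0.001031; check Q = 8.9940e+04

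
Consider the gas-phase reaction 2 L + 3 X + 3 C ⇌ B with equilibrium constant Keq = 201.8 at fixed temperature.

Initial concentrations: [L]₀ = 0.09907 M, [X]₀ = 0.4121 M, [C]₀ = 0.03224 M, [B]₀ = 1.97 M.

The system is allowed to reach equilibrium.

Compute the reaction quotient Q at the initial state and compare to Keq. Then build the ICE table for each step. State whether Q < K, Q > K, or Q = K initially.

Q₀ = 8.5583e+07 vs Keq = 201.8 ⇒ Q>K, reverse
Step 1:
                   L          X          C          B
  init       0.09907     0.4121    0.03224       1.97
  Δ           0.2882     0.4323     0.4323    -0.1441
  eq          0.3872     0.8444     0.4645      1.826
  solve Keq expr → x = -0.1441; check Q = 201.8

Q₀ = 8.5583e+07; Q > K (proceeds reverse)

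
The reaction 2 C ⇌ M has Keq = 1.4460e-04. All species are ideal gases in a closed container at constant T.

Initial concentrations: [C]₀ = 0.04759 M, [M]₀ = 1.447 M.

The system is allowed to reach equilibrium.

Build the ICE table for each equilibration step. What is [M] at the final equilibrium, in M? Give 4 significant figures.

[M]_eq = 0.001249 M

Q₀ = 638.9 vs Keq = 1.4460e-04 ⇒ Q>K, reverse
Step 1:
                  C         M
  Initial   0.04759     1.447
  Change      2.892    -1.446
  Equil       2.939  0.001249
  solve Keq expr → x = -1.446; check Q = 1.4460e-04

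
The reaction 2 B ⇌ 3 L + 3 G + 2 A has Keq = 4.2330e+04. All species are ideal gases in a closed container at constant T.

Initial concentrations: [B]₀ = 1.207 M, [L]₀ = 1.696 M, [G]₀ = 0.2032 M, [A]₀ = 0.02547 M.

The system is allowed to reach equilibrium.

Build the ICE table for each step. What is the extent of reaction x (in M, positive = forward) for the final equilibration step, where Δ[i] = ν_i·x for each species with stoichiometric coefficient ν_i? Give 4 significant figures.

Q₀ = 1.8226e-05 vs Keq = 4.2330e+04 ⇒ Q<K, forward
Step 1:
                  B         L         G         A
  Initial     1.207     1.696    0.2032   0.02547
  Change     -1.118     1.677     1.677     1.118
  Equil     0.08881     3.373      1.88     1.144
  solve Keq expr → x = 0.5591; check Q = 4.2330e+04

x = 0.5591 M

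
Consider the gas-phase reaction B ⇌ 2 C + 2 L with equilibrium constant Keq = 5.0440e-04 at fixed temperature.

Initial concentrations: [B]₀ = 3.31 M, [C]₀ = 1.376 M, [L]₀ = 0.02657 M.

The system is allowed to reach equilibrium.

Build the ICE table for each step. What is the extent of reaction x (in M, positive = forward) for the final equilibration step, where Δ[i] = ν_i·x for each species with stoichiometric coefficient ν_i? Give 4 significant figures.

Q₀ = 4.0382e-04 vs Keq = 5.0440e-04 ⇒ Q<K, forward
Step 1:
                   B          C          L
  I             3.31      1.376    0.02657
  C        -0.001526   0.003052   0.003052
  E            3.308      1.379    0.02962
  solve Keq expr → x = 0.001526; check Q = 5.0440e-04

x = 0.001526 M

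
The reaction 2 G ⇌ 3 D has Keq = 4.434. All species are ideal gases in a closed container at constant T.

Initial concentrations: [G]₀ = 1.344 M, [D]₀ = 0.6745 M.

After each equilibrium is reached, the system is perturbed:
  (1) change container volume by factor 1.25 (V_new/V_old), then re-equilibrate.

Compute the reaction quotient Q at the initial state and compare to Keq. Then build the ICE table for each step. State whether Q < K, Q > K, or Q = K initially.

Q₀ = 0.1699 vs Keq = 4.434 ⇒ Q<K, forward
Step 1:
                    G           D
  init          1.344      0.6745
  Δ            -0.516      0.7741
  eq            0.828       1.449
  solve Keq expr → x = 0.258; check Q = 4.434
Then change container volume by factor 1.25 (V_new/V_old).
Step 2:
                    G           D
  init         0.6624       1.159
  Δ          -0.03234     0.04851
  eq             0.63       1.207
  solve Keq expr → x = 0.01617; check Q = 4.434

Q₀ = 0.1699; Q < K (proceeds forward)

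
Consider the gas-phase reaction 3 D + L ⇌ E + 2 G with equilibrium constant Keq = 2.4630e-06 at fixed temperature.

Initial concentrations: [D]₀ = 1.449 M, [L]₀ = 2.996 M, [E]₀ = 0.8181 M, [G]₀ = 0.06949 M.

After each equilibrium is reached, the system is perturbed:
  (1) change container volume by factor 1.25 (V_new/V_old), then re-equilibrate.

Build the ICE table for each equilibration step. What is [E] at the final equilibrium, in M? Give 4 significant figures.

Q₀ = 4.3342e-04 vs Keq = 2.4630e-06 ⇒ Q>K, reverse
Step 1:
                    D           L           E           G
  Initial       1.449       2.996      0.8181     0.06949
  Change      0.09537     0.03179    -0.03179    -0.06358
  Equil         1.544       3.028      0.7863    0.005911
  solve Keq expr → x = -0.03179; check Q = 2.4630e-06
Then change container volume by factor 1.25 (V_new/V_old).
Step 2:
                    D           L           E           G
  Initial       1.235       2.422       0.629    0.004728
  Change   7.4150e-04  2.4717e-04 -2.4717e-04 -4.9434e-04
  Equil         1.236       2.422      0.6288    0.004234
  solve Keq expr → x = -2.4717e-04; check Q = 2.4630e-06

[E]_eq = 0.6288 M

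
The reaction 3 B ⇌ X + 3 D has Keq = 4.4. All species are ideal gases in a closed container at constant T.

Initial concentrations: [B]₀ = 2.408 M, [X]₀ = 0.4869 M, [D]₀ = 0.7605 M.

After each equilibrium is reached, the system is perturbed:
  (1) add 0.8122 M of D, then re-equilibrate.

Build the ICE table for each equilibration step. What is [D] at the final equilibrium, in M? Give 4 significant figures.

Q₀ = 0.01534 vs Keq = 4.4 ⇒ Q<K, forward
Step 1:
                    B           X           D
  Initial       2.408      0.4869      0.7605
  Change       -1.234      0.4113       1.234
  Equil         1.174      0.8982       1.994
  solve Keq expr → x = 0.4113; check Q = 4.4
Then add 0.8122 M of D.
Step 2:
                    B           X           D
  Initial       1.174      0.8982       2.806
  Change       0.2686    -0.08955     -0.2686
  Equil         1.443      0.8086       2.538
  solve Keq expr → x = -0.08955; check Q = 4.4

[D]_eq = 2.538 M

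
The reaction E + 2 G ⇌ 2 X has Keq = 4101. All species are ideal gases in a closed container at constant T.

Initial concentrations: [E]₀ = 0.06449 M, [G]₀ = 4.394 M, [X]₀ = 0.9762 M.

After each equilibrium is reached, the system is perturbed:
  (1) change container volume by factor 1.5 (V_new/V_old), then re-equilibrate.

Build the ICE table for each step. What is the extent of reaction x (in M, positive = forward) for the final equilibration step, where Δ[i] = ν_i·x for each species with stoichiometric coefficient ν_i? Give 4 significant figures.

x = -5.4567e-06 M

Q₀ = 0.7654 vs Keq = 4101 ⇒ Q<K, forward
Step 1:
                   E          G          X
  init       0.06449      4.394     0.9762
  Δ         -0.06447    -0.1289     0.1289
  eq      1.6372e-05      4.265      1.105
  solve Keq expr → x = 0.06447; check Q = 4101
Then change container volume by factor 1.5 (V_new/V_old).
Step 2:
                   E          G          X
  init    1.0915e-05      2.843     0.7368
  Δ       5.4567e-06 1.0913e-05 -1.0913e-05
  eq      1.6371e-05      2.843     0.7368
  solve Keq expr → x = -5.4567e-06; check Q = 4101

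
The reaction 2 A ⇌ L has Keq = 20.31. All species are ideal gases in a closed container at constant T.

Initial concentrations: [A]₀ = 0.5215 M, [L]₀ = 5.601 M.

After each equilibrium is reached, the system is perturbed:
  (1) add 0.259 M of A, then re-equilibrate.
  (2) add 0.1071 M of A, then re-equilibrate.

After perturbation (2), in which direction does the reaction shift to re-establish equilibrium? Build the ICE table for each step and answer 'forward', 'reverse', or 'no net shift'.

Q₀ = 20.59 vs Keq = 20.31 ⇒ Q>K, reverse
Step 1:
                   A          L
  Initial     0.5215      5.601
  Change     0.00356   -0.00178
  Equil       0.5251      5.599
  solve Keq expr → x = -0.00178; check Q = 20.31
Then add 0.259 M of A.
Step 2:
                   A          L
  Initial     0.7841      5.599
  Change     -0.2531     0.1265
  Equil        0.531      5.726
  solve Keq expr → x = 0.1265; check Q = 20.31
Then add 0.1071 M of A.
Step 3:
                   A          L
  Initial     0.6381      5.726
  Change     -0.1047    0.05234
  Equil       0.5334      5.778
  solve Keq expr → x = 0.05234; check Q = 20.31

Direction: forward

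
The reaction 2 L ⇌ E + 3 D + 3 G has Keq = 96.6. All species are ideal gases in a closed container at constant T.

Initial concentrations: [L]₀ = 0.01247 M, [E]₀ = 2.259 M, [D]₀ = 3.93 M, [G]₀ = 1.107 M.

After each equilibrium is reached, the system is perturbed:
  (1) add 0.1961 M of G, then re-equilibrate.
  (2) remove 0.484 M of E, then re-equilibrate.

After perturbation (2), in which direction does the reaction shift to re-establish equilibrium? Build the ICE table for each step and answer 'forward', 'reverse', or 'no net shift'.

Q₀ = 1.1962e+06 vs Keq = 96.6 ⇒ Q>K, reverse
Step 1:
                    L           E           D           G
  Initial     0.01247       2.259        3.93       1.107
  Change       0.3665     -0.1832     -0.5497     -0.5497
  Equil         0.379       2.076        3.38      0.5573
  solve Keq expr → x = -0.1832; check Q = 96.6
Then add 0.1961 M of G.
Step 2:
                    L           E           D           G
  Initial       0.379       2.076        3.38      0.7534
  Change      0.07027    -0.03514     -0.1054     -0.1054
  Equil        0.4492       2.041       3.275      0.6479
  solve Keq expr → x = -0.03514; check Q = 96.6
Then remove 0.484 M of E.
Step 3:
                    L           E           D           G
  Initial      0.4492       1.557       3.275      0.6479
  Change     -0.02078     0.01039     0.03117     0.03117
  Equil        0.4285       1.567       3.306      0.6791
  solve Keq expr → x = 0.01039; check Q = 96.6

Direction: forward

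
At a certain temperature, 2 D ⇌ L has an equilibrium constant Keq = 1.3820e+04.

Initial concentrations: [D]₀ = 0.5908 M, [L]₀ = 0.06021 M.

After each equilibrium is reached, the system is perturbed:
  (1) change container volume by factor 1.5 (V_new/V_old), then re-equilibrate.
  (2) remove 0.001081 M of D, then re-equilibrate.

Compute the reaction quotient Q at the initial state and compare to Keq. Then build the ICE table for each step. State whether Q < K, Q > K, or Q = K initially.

Q₀ = 0.1725; Q < K (proceeds forward)

Q₀ = 0.1725 vs Keq = 1.3820e+04 ⇒ Q<K, forward
Step 1:
                    D           L
  Initial      0.5908     0.06021
  Change      -0.5857      0.2929
  Equil      0.005055      0.3531
  solve Keq expr → x = 0.2929; check Q = 1.3820e+04
Then change container volume by factor 1.5 (V_new/V_old).
Step 2:
                    D           L
  Initial     0.00337      0.2354
  Change   7.5402e-04 -3.7701e-04
  Equil      0.004124       0.235
  solve Keq expr → x = -3.7701e-04; check Q = 1.3820e+04
Then remove 0.001081 M of D.
Step 3:
                    D           L
  Initial    0.003043       0.235
  Change     0.001076 -5.3814e-04
  Equil      0.004119      0.2345
  solve Keq expr → x = -5.3814e-04; check Q = 1.3820e+04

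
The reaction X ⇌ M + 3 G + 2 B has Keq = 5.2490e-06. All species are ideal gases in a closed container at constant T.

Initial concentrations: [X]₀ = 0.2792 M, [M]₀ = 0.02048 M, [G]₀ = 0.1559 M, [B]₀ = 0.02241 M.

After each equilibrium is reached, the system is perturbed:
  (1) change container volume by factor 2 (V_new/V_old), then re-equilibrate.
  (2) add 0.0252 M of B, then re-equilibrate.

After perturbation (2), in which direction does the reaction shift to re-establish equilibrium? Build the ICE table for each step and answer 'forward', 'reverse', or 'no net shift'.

Direction: reverse

Q₀ = 1.3958e-07 vs Keq = 5.2490e-06 ⇒ Q<K, forward
Step 1:
                    X           M           G           B
  I            0.2792     0.02048      0.1559     0.02241
  C          -0.01887     0.01887     0.05661     0.03774
  E            0.2603     0.03935      0.2125     0.06015
  solve Keq expr → x = 0.01887; check Q = 5.2490e-06
Then change container volume by factor 2 (V_new/V_old).
Step 2:
                    X           M           G           B
  I            0.1302     0.01968      0.1063     0.03008
  C          -0.01709     0.01709     0.05128     0.03418
  E            0.1131     0.03677      0.1575     0.06426
  solve Keq expr → x = 0.01709; check Q = 5.2490e-06
Then add 0.0252 M of B.
Step 3:
                    X           M           G           B
  I            0.1131     0.03677      0.1575     0.08946
  C          0.004574   -0.004574    -0.01372   -0.009149
  E            0.1176     0.03219      0.1438     0.08031
  solve Keq expr → x = -0.004574; check Q = 5.2490e-06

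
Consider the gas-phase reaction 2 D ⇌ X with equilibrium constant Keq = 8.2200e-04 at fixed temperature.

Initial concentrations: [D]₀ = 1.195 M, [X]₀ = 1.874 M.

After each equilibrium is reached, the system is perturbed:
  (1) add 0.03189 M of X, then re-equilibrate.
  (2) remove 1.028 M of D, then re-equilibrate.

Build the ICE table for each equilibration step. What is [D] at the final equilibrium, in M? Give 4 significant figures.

Q₀ = 1.312 vs Keq = 8.2200e-04 ⇒ Q>K, reverse
Step 1:
                   D          X
  Initial      1.195      1.874
  Change       3.708     -1.854
  Equil        4.903    0.01976
  solve Keq expr → x = -1.854; check Q = 8.2200e-04
Then add 0.03189 M of X.
Step 2:
                   D          X
  Initial      4.903    0.05165
  Change     0.06276   -0.03138
  Equil        4.966    0.02027
  solve Keq expr → x = -0.03138; check Q = 8.2200e-04
Then remove 1.028 M of D.
Step 3:
                   D          X
  Initial      3.938    0.02027
  Change     0.01486  -0.007428
  Equil        3.953    0.01285
  solve Keq expr → x = -0.007428; check Q = 8.2200e-04

[D]_eq = 3.953 M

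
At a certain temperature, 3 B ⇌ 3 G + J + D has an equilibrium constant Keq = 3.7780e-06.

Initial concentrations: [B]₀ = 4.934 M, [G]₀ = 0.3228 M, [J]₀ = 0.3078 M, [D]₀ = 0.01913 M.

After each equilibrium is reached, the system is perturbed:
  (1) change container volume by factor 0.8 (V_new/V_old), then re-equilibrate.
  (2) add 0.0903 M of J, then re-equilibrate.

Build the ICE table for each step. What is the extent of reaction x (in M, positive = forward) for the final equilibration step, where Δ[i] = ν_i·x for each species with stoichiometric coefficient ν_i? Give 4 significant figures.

x = -0.003431 M

Q₀ = 1.6489e-06 vs Keq = 3.7780e-06 ⇒ Q<K, forward
Step 1:
                    B           G           J           D
  init          4.934      0.3228      0.3078     0.01913
  Δ          -0.03431     0.03431     0.01144     0.01144
  eq              4.9      0.3571      0.3192     0.03057
  solve Keq expr → x = 0.01144; check Q = 3.7780e-06
Then change container volume by factor 0.8 (V_new/V_old).
Step 2:
                    B           G           J           D
  init          6.125      0.4464       0.399     0.03821
  Δ            0.0247     -0.0247   -0.008232   -0.008232
  eq            6.149      0.4217      0.3908     0.02998
  solve Keq expr → x = -0.008232; check Q = 3.7780e-06
Then add 0.0903 M of J.
Step 3:
                    B           G           J           D
  init          6.149      0.4217      0.4811     0.02998
  Δ           0.01029    -0.01029   -0.003431   -0.003431
  eq             6.16      0.4114      0.4777     0.02655
  solve Keq expr → x = -0.003431; check Q = 3.7780e-06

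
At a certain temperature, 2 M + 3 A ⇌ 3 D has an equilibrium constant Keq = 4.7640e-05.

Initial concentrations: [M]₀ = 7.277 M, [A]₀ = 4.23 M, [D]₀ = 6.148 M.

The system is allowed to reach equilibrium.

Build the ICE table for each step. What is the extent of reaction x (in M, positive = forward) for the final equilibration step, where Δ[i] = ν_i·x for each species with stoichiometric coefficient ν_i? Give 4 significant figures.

Q₀ = 0.05798 vs Keq = 4.7640e-05 ⇒ Q>K, reverse
Step 1:
                  M         A         D
  I           7.277      4.23     6.148
  C           3.082     4.623    -4.623
  E           10.36     8.853     1.525
  solve Keq expr → x = -1.541; check Q = 4.7640e-05

x = -1.541 M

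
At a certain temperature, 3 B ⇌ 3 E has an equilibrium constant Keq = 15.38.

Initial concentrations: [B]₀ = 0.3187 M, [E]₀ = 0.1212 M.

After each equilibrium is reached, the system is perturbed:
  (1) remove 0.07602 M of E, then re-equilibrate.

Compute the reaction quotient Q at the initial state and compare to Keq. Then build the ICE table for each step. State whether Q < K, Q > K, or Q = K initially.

Q₀ = 0.055; Q < K (proceeds forward)

Q₀ = 0.055 vs Keq = 15.38 ⇒ Q<K, forward
Step 1:
                    B           E
  I            0.3187      0.1212
  C           -0.1925      0.1925
  E            0.1262      0.3137
  solve Keq expr → x = 0.06418; check Q = 15.38
Then remove 0.07602 M of E.
Step 2:
                    B           E
  I            0.1262      0.2377
  C           -0.0218      0.0218
  E            0.1044      0.2595
  solve Keq expr → x = 0.007267; check Q = 15.38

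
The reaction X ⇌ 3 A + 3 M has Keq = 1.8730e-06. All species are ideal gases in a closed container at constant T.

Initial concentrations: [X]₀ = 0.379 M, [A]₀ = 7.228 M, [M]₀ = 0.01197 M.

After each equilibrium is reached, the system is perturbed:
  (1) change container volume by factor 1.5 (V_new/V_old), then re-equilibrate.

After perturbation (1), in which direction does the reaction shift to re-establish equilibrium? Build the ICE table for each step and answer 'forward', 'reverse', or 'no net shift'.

Direction: forward

Q₀ = 0.001709 vs Keq = 1.8730e-06 ⇒ Q>K, reverse
Step 1:
                   X          A          M
  I            0.379      7.228    0.01197
  C         0.003577   -0.01073   -0.01073
  E           0.3826      7.217    0.00124
  solve Keq expr → x = -0.003577; check Q = 1.8730e-06
Then change container volume by factor 1.5 (V_new/V_old).
Step 2:
                   X          A          M
  I           0.2551      4.812 8.2659e-04
  C       -2.6576e-04 7.9728e-04 7.9728e-04
  E           0.2548      4.812   0.001624
  solve Keq expr → x = 2.6576e-04; check Q = 1.8730e-06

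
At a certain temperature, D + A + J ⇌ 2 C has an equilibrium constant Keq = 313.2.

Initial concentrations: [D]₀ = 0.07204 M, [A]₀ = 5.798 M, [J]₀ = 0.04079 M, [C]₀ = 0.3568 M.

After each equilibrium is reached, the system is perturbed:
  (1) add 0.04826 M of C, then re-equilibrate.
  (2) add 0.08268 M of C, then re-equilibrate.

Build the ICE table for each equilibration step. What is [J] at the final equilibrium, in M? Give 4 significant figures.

[J]_eq = 0.004813 M

Q₀ = 7.472 vs Keq = 313.2 ⇒ Q<K, forward
Step 1:
                   D          A          J          C
  Initial    0.07204      5.798    0.04079     0.3568
  Change    -0.03777   -0.03777   -0.03777    0.07553
  Equil      0.03427       5.76   0.003023     0.4323
  solve Keq expr → x = 0.03777; check Q = 313.2
Then add 0.04826 M of C.
Step 2:
                   D          A          J          C
  Initial    0.03427       5.76   0.003023     0.4806
  Change  6.2605e-04 6.2605e-04 6.2605e-04  -0.001252
  Equil       0.0349      5.761   0.003649     0.4793
  solve Keq expr → x = -6.2605e-04; check Q = 313.2
Then add 0.08268 M of C.
Step 3:
                   D          A          J          C
  Initial     0.0349      5.761   0.003649      0.562
  Change    0.001164   0.001164   0.001164  -0.002329
  Equil      0.03606      5.762   0.004813     0.5597
  solve Keq expr → x = -0.001164; check Q = 313.2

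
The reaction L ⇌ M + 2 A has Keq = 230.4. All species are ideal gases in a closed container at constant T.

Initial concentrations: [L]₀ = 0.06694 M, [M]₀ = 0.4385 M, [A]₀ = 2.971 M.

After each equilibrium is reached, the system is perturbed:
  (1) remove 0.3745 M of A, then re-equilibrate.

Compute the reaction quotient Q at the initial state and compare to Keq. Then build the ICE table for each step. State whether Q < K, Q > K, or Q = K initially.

Q₀ = 57.82; Q < K (proceeds forward)

Q₀ = 57.82 vs Keq = 230.4 ⇒ Q<K, forward
Step 1:
                   L          M          A
  I          0.06694     0.4385      2.971
  C         -0.04714    0.04714    0.09427
  E           0.0198     0.4856      3.065
  solve Keq expr → x = 0.04714; check Q = 230.4
Then remove 0.3745 M of A.
Step 2:
                   L          M          A
  I           0.0198     0.4856      2.691
  C        -0.004309   0.004309   0.008619
  E           0.0155     0.4899      2.699
  solve Keq expr → x = 0.004309; check Q = 230.4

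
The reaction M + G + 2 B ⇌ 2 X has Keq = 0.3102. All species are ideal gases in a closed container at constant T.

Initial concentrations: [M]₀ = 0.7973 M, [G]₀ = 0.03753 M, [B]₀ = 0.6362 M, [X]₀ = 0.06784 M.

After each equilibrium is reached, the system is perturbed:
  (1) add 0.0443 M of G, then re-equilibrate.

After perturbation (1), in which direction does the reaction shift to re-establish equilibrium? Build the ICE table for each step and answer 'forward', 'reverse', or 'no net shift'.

Direction: forward

Q₀ = 0.38 vs Keq = 0.3102 ⇒ Q>K, reverse
Step 1:
                   M          G          B          X
  I           0.7973    0.03753     0.6362    0.06784
  C         0.002151   0.002151   0.004302  -0.004302
  E           0.7995    0.03968     0.6405    0.06354
  solve Keq expr → x = -0.002151; check Q = 0.3102
Then add 0.0443 M of G.
Step 2:
                   M          G          B          X
  I           0.7995    0.08398     0.6405    0.06354
  C        -0.009994  -0.009994   -0.01999    0.01999
  E           0.7895    0.07399     0.6205    0.08353
  solve Keq expr → x = 0.009994; check Q = 0.3102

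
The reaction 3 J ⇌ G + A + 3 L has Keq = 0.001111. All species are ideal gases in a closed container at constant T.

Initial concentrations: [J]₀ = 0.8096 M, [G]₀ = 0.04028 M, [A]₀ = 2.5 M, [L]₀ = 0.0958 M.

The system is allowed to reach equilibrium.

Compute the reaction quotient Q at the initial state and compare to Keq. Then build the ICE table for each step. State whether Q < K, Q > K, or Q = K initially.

Q₀ = 1.6685e-04; Q < K (proceeds forward)

Q₀ = 1.6685e-04 vs Keq = 0.001111 ⇒ Q<K, forward
Step 1:
                  J         G         A         L
  Initial    0.8096   0.04028       2.5    0.0958
  Change   -0.05304   0.01768   0.01768   0.05304
  Equil      0.7566   0.05796     2.518    0.1488
  solve Keq expr → x = 0.01768; check Q = 0.001111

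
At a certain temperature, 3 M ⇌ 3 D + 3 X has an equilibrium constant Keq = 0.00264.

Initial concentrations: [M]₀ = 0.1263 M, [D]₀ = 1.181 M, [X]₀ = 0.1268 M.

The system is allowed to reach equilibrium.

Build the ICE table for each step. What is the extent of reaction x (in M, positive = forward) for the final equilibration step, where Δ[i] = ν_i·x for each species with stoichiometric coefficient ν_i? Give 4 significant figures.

x = -0.03272 M

Q₀ = 1.667 vs Keq = 0.00264 ⇒ Q>K, reverse
Step 1:
                  M         D         X
  I          0.1263     1.181    0.1268
  C         0.09815  -0.09815  -0.09815
  E          0.2245     1.083   0.02865
  solve Keq expr → x = -0.03272; check Q = 0.00264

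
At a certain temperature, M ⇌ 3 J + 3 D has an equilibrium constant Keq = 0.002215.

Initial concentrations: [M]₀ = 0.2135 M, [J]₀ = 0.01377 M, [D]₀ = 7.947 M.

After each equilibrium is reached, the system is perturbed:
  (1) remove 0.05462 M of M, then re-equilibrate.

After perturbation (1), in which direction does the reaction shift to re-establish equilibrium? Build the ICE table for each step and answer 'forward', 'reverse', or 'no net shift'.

Q₀ = 0.006138 vs Keq = 0.002215 ⇒ Q>K, reverse
Step 1:
                    M           J           D
  Initial      0.2135     0.01377       7.947
  Change     0.001314   -0.003941   -0.003941
  Equil        0.2148    0.009829       7.943
  solve Keq expr → x = -0.001314; check Q = 0.002215
Then remove 0.05462 M of M.
Step 2:
                    M           J           D
  Initial      0.1602    0.009829       7.943
  Change   3.0302e-04 -9.0905e-04 -9.0905e-04
  Equil        0.1605     0.00892       7.942
  solve Keq expr → x = -3.0302e-04; check Q = 0.002215

Direction: reverse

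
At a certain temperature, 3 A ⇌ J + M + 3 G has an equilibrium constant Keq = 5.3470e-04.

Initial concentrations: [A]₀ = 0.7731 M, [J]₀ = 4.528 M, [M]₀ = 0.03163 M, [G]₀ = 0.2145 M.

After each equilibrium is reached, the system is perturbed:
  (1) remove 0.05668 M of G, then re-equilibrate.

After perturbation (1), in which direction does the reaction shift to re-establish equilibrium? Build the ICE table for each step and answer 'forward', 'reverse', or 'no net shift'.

Direction: forward

Q₀ = 0.003059 vs Keq = 5.3470e-04 ⇒ Q>K, reverse
Step 1:
                  A         J         M         G
  Initial    0.7731     4.528   0.03163    0.2145
  Change    0.05017  -0.01672  -0.01672  -0.05017
  Equil      0.8233     4.511   0.01491    0.1643
  solve Keq expr → x = -0.01672; check Q = 5.3470e-04
Then remove 0.05668 M of G.
Step 2:
                  A         J         M         G
  Initial    0.8233     4.511   0.01491    0.1076
  Change   -0.02758  0.009193  0.009193   0.02758
  Equil      0.7957      4.52    0.0241    0.1352
  solve Keq expr → x = 0.009193; check Q = 5.3470e-04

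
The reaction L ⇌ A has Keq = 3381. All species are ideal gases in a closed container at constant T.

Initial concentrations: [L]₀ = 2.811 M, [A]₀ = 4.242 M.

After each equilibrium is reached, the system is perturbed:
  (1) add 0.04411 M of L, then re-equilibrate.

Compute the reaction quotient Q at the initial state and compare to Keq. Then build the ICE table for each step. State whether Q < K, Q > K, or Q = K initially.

Q₀ = 1.509; Q < K (proceeds forward)

Q₀ = 1.509 vs Keq = 3381 ⇒ Q<K, forward
Step 1:
                   L          A
  init         2.811      4.242
  Δ           -2.809      2.809
  eq        0.002085      7.051
  solve Keq expr → x = 2.809; check Q = 3381
Then add 0.04411 M of L.
Step 2:
                   L          A
  init        0.0462      7.051
  Δ          -0.0441     0.0441
  eq        0.002098      7.095
  solve Keq expr → x = 0.0441; check Q = 3381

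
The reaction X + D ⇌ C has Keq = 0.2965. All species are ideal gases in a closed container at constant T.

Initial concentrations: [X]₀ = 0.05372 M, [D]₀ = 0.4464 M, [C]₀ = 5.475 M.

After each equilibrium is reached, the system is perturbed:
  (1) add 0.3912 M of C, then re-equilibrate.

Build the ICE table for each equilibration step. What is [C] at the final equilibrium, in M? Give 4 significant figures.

Q₀ = 228.3 vs Keq = 0.2965 ⇒ Q>K, reverse
Step 1:
                    X           D           C
  Initial     0.05372      0.4464       5.475
  Change        2.774       2.774      -2.774
  Equil         2.828       3.221       2.701
  solve Keq expr → x = -2.774; check Q = 0.2965
Then add 0.3912 M of C.
Step 2:
                    X           D           C
  Initial       2.828       3.221       3.092
  Change        0.138       0.138      -0.138
  Equil         2.966       3.359       2.954
  solve Keq expr → x = -0.138; check Q = 0.2965

[C]_eq = 2.954 M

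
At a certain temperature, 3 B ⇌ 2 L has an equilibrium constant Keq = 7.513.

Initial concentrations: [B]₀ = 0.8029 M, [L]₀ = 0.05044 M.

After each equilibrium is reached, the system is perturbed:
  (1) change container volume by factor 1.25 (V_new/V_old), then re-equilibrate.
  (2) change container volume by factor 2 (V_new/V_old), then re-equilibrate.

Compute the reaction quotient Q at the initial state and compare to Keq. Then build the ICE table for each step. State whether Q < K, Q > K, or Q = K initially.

Q₀ = 0.004915; Q < K (proceeds forward)

Q₀ = 0.004915 vs Keq = 7.513 ⇒ Q<K, forward
Step 1:
                   B          L
  init        0.8029    0.05044
  Δ          -0.5254     0.3503
  eq          0.2775     0.4007
  solve Keq expr → x = 0.1751; check Q = 7.513
Then change container volume by factor 1.25 (V_new/V_old).
Step 2:
                   B          L
  init         0.222     0.3206
  Δ          0.01286  -0.008573
  eq          0.2349      0.312
  solve Keq expr → x = -0.004287; check Q = 7.513
Then change container volume by factor 2 (V_new/V_old).
Step 3:
                   B          L
  init        0.1174      0.156
  Δ          0.02137   -0.01425
  eq          0.1388     0.1417
  solve Keq expr → x = -0.007124; check Q = 7.513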